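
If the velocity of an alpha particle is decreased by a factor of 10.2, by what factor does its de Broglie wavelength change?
The wavelength increases by a factor of 10.2.

From λ = h/(mv), the wavelength is inversely proportional to velocity:

λ ∝ 1/v

If v → v/10.2, then λ → 10.2λ

When velocity is decreased by a factor of 10.2, the wavelength increases by a factor of 10.2.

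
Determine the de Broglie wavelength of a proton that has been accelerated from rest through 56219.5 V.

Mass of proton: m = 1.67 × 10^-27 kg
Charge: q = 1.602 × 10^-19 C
1.21 × 10^-13 m

When a particle is accelerated through voltage V, it gains kinetic energy KE = qV.

The de Broglie wavelength is then λ = h/√(2mqV):

λ = h/√(2mqV)
λ = (6.626 × 10^-34 J·s) / √(2 × 1.67 × 10^-27 kg × 1.602 × 10^-19 C × 56219.5 V)
λ = 1.21 × 10^-13 m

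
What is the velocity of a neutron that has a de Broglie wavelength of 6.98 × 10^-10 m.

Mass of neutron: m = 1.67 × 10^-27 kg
5.68 × 10^2 m/s

From the de Broglie relation λ = h/(mv), we solve for v:

v = h/(mλ)
v = (6.626 × 10^-34 J·s) / (1.67 × 10^-27 kg × 6.98 × 10^-10 m)
v = 5.68 × 10^2 m/s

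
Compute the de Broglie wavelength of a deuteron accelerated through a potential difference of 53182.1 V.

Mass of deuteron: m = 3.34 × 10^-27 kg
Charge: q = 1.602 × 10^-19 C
8.78 × 10^-14 m

When a particle is accelerated through voltage V, it gains kinetic energy KE = qV.

The de Broglie wavelength is then λ = h/√(2mqV):

λ = h/√(2mqV)
λ = (6.626 × 10^-34 J·s) / √(2 × 3.34 × 10^-27 kg × 1.602 × 10^-19 C × 53182.1 V)
λ = 8.78 × 10^-14 m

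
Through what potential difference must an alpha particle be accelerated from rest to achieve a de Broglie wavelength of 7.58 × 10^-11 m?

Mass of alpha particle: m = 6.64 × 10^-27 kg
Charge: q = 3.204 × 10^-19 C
1.80 × 10^-2 V

From λ = h/√(2mqV), we solve for V:

λ² = h²/(2mqV)
V = h²/(2mqλ²)
V = (6.626 × 10^-34 J·s)² / (2 × 6.64 × 10^-27 kg × 3.204 × 10^-19 C × (7.58 × 10^-11 m)²)
V = 1.80 × 10^-2 V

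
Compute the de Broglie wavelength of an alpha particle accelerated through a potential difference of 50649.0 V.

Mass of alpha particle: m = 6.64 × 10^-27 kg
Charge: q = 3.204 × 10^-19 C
4.51 × 10^-14 m

When a particle is accelerated through voltage V, it gains kinetic energy KE = qV.

The de Broglie wavelength is then λ = h/√(2mqV):

λ = h/√(2mqV)
λ = (6.626 × 10^-34 J·s) / √(2 × 6.64 × 10^-27 kg × 3.204 × 10^-19 C × 50649.0 V)
λ = 4.51 × 10^-14 m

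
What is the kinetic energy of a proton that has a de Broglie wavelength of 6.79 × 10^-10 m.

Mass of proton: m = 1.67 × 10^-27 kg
2.85 × 10^-22 J (or 1.78 × 10^-3 eV)

From λ = h/√(2mKE), we solve for KE:

λ² = h²/(2mKE)
KE = h²/(2mλ²)
KE = (6.626 × 10^-34 J·s)² / (2 × 1.67 × 10^-27 kg × (6.79 × 10^-10 m)²)
KE = 2.85 × 10^-22 J
KE = 1.78 × 10^-3 eV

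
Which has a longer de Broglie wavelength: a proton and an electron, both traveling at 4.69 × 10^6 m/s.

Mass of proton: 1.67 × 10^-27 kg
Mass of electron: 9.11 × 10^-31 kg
The electron has the longer wavelength.

Using λ = h/(mv), since both particles have the same velocity, the wavelength depends only on mass.

For proton: λ₁ = h/(m₁v) = 8.46 × 10^-14 m
For electron: λ₂ = h/(m₂v) = 1.55 × 10^-10 m

Since λ ∝ 1/m at constant velocity, the lighter particle has the longer wavelength.

The electron has the longer de Broglie wavelength.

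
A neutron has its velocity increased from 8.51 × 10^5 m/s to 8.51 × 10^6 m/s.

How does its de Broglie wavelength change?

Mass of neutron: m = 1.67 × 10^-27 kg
The wavelength decreases by a factor of 10.

Using λ = h/(mv):

Initial wavelength: λ₁ = h/(mv₁) = 4.66 × 10^-13 m
Final wavelength: λ₂ = h/(mv₂) = 4.66 × 10^-14 m

Since λ ∝ 1/v, when velocity increases by a factor of 10, the wavelength decreases by a factor of 10.

λ₂/λ₁ = v₁/v₂ = 1/10

The wavelength decreases by a factor of 10.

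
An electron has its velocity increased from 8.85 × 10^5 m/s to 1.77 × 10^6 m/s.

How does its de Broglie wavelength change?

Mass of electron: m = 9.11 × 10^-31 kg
The wavelength decreases by a factor of 2.

Using λ = h/(mv):

Initial wavelength: λ₁ = h/(mv₁) = 8.22 × 10^-10 m
Final wavelength: λ₂ = h/(mv₂) = 4.11 × 10^-10 m

Since λ ∝ 1/v, when velocity increases by a factor of 2, the wavelength decreases by a factor of 2.

λ₂/λ₁ = v₁/v₂ = 1/2

The wavelength decreases by a factor of 2.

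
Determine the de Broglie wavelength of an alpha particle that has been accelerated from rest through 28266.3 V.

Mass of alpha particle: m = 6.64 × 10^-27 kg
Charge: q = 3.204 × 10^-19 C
6.04 × 10^-14 m

When a particle is accelerated through voltage V, it gains kinetic energy KE = qV.

The de Broglie wavelength is then λ = h/√(2mqV):

λ = h/√(2mqV)
λ = (6.626 × 10^-34 J·s) / √(2 × 6.64 × 10^-27 kg × 3.204 × 10^-19 C × 28266.3 V)
λ = 6.04 × 10^-14 m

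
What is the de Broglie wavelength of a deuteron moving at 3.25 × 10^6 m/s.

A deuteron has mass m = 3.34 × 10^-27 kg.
6.10 × 10^-14 m

Using the de Broglie relation λ = h/(mv):

λ = h/(mv)
λ = (6.626 × 10^-34 J·s) / (3.34 × 10^-27 kg × 3.25 × 10^6 m/s)
λ = 6.10 × 10^-14 m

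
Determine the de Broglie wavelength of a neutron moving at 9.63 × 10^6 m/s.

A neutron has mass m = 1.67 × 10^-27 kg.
4.12 × 10^-14 m

Using the de Broglie relation λ = h/(mv):

λ = h/(mv)
λ = (6.626 × 10^-34 J·s) / (1.67 × 10^-27 kg × 9.63 × 10^6 m/s)
λ = 4.12 × 10^-14 m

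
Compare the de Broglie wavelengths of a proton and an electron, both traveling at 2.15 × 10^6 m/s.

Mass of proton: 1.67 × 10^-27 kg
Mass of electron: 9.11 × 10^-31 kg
The electron has the longer wavelength.

Using λ = h/(mv), since both particles have the same velocity, the wavelength depends only on mass.

For proton: λ₁ = h/(m₁v) = 1.85 × 10^-13 m
For electron: λ₂ = h/(m₂v) = 3.38 × 10^-10 m

Since λ ∝ 1/m at constant velocity, the lighter particle has the longer wavelength.

The electron has the longer de Broglie wavelength.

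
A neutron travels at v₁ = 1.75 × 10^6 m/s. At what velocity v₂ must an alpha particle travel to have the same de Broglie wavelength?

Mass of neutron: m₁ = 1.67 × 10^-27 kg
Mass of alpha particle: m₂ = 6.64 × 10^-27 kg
v₂ = 4.40 × 10^5 m/s

For equal de Broglie wavelengths: λ₁ = λ₂

h/(m₁v₁) = h/(m₂v₂)
m₁v₁ = m₂v₂
v₂ = v₁ · (m₁/m₂)

v₂ = 1.75 × 10^6 m/s × (1.67 × 10^-27 kg / 6.64 × 10^-27 kg)
v₂ = 4.40 × 10^5 m/s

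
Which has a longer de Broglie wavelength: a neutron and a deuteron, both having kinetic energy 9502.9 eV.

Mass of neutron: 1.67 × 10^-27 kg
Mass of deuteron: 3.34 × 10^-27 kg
The neutron has the longer wavelength.

Using λ = h/√(2mKE):

For neutron: λ₁ = h/√(2m₁KE) = 2.94 × 10^-13 m
For deuteron: λ₂ = h/√(2m₂KE) = 2.08 × 10^-13 m

Since λ ∝ 1/√m at constant kinetic energy, the lighter particle has the longer wavelength.

The neutron has the longer de Broglie wavelength.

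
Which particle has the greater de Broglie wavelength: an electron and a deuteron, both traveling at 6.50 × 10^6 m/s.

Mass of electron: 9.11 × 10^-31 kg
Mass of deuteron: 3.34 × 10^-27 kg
The electron has the longer wavelength.

Using λ = h/(mv), since both particles have the same velocity, the wavelength depends only on mass.

For electron: λ₁ = h/(m₁v) = 1.12 × 10^-10 m
For deuteron: λ₂ = h/(m₂v) = 3.05 × 10^-14 m

Since λ ∝ 1/m at constant velocity, the lighter particle has the longer wavelength.

The electron has the longer de Broglie wavelength.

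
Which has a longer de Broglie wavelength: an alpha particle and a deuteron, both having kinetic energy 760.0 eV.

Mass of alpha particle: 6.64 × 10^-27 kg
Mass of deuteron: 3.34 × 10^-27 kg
The deuteron has the longer wavelength.

Using λ = h/√(2mKE):

For alpha particle: λ₁ = h/√(2m₁KE) = 5.21 × 10^-13 m
For deuteron: λ₂ = h/√(2m₂KE) = 7.35 × 10^-13 m

Since λ ∝ 1/√m at constant kinetic energy, the lighter particle has the longer wavelength.

The deuteron has the longer de Broglie wavelength.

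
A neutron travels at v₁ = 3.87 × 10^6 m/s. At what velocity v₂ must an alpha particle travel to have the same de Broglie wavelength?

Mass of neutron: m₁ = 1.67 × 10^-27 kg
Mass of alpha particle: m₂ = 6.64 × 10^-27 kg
v₂ = 9.73 × 10^5 m/s

For equal de Broglie wavelengths: λ₁ = λ₂

h/(m₁v₁) = h/(m₂v₂)
m₁v₁ = m₂v₂
v₂ = v₁ · (m₁/m₂)

v₂ = 3.87 × 10^6 m/s × (1.67 × 10^-27 kg / 6.64 × 10^-27 kg)
v₂ = 9.73 × 10^5 m/s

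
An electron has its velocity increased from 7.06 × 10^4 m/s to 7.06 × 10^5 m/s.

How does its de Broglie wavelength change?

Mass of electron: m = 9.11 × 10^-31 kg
The wavelength decreases by a factor of 10.

Using λ = h/(mv):

Initial wavelength: λ₁ = h/(mv₁) = 1.03 × 10^-8 m
Final wavelength: λ₂ = h/(mv₂) = 1.03 × 10^-9 m

Since λ ∝ 1/v, when velocity increases by a factor of 10, the wavelength decreases by a factor of 10.

λ₂/λ₁ = v₁/v₂ = 1/10

The wavelength decreases by a factor of 10.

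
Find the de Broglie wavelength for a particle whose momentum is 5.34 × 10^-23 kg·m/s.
1.24 × 10^-11 m

Using the de Broglie relation λ = h/p:

λ = h/p
λ = (6.626 × 10^-34 J·s) / (5.34 × 10^-23 kg·m/s)
λ = 1.24 × 10^-11 m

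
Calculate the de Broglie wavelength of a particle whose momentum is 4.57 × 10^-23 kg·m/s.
1.45 × 10^-11 m

Using the de Broglie relation λ = h/p:

λ = h/p
λ = (6.626 × 10^-34 J·s) / (4.57 × 10^-23 kg·m/s)
λ = 1.45 × 10^-11 m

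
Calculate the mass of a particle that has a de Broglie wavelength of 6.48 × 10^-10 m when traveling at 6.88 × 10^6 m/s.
1.49 × 10^-31 kg

From the de Broglie relation λ = h/(mv), we solve for m:

m = h/(λv)
m = (6.626 × 10^-34 J·s) / (6.48 × 10^-10 m × 6.88 × 10^6 m/s)
m = 1.49 × 10^-31 kg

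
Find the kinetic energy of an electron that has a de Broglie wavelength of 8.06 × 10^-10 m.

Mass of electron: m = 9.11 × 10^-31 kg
3.71 × 10^-19 J (or 2.32 eV)

From λ = h/√(2mKE), we solve for KE:

λ² = h²/(2mKE)
KE = h²/(2mλ²)
KE = (6.626 × 10^-34 J·s)² / (2 × 9.11 × 10^-31 kg × (8.06 × 10^-10 m)²)
KE = 3.71 × 10^-19 J
KE = 2.32 eV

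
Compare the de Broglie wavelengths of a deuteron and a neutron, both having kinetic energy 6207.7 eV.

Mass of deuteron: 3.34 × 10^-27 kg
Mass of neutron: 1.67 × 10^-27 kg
The neutron has the longer wavelength.

Using λ = h/√(2mKE):

For deuteron: λ₁ = h/√(2m₁KE) = 2.57 × 10^-13 m
For neutron: λ₂ = h/√(2m₂KE) = 3.64 × 10^-13 m

Since λ ∝ 1/√m at constant kinetic energy, the lighter particle has the longer wavelength.

The neutron has the longer de Broglie wavelength.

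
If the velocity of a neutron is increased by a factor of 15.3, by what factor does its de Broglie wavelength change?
The wavelength decreases by a factor of 15.3.

From λ = h/(mv), the wavelength is inversely proportional to velocity:

λ ∝ 1/v

If v → 15.3v, then λ → λ/15.3

When velocity is increased by a factor of 15.3, the wavelength decreases by a factor of 15.3.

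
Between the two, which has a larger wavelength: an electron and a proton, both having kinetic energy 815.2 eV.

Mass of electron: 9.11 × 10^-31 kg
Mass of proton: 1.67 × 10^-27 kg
The electron has the longer wavelength.

Using λ = h/√(2mKE):

For electron: λ₁ = h/√(2m₁KE) = 4.30 × 10^-11 m
For proton: λ₂ = h/√(2m₂KE) = 1.00 × 10^-12 m

Since λ ∝ 1/√m at constant kinetic energy, the lighter particle has the longer wavelength.

The electron has the longer de Broglie wavelength.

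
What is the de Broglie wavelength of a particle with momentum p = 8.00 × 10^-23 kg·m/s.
8.28 × 10^-12 m

Using the de Broglie relation λ = h/p:

λ = h/p
λ = (6.626 × 10^-34 J·s) / (8.00 × 10^-23 kg·m/s)
λ = 8.28 × 10^-12 m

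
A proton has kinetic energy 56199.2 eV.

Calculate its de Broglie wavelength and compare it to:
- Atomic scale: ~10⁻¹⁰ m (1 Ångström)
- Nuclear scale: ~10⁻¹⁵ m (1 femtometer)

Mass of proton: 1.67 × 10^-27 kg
λ = 1.21 × 10^-13 m, which is between nuclear and atomic scales.

Using λ = h/√(2mKE):

KE = 56199.2 eV = 9.004 × 10^-15 J

λ = h/√(2mKE)
λ = (6.626 × 10^-34 J·s) / √(2 × 1.67 × 10^-27 kg × 9.004 × 10^-15 J)
λ = 1.21 × 10^-13 m

Comparison:
- Atomic scale (10⁻¹⁰ m): λ is 0.0012× this size
- Nuclear scale (10⁻¹⁵ m): λ is 1.2e+02× this size

The wavelength is between nuclear and atomic scales.

This wavelength is appropriate for probing atomic structure but too large for nuclear physics experiments.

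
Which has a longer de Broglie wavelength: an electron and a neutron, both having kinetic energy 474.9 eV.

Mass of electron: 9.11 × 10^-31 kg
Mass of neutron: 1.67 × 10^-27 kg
The electron has the longer wavelength.

Using λ = h/√(2mKE):

For electron: λ₁ = h/√(2m₁KE) = 5.63 × 10^-11 m
For neutron: λ₂ = h/√(2m₂KE) = 1.31 × 10^-12 m

Since λ ∝ 1/√m at constant kinetic energy, the lighter particle has the longer wavelength.

The electron has the longer de Broglie wavelength.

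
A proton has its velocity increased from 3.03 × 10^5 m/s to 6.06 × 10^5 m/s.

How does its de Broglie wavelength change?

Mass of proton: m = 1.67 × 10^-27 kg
The wavelength decreases by a factor of 2.

Using λ = h/(mv):

Initial wavelength: λ₁ = h/(mv₁) = 1.31 × 10^-12 m
Final wavelength: λ₂ = h/(mv₂) = 6.55 × 10^-13 m

Since λ ∝ 1/v, when velocity increases by a factor of 2, the wavelength decreases by a factor of 2.

λ₂/λ₁ = v₁/v₂ = 1/2

The wavelength decreases by a factor of 2.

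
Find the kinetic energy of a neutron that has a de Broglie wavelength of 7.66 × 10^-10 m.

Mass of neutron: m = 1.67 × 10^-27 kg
2.24 × 10^-22 J (or 1.40 × 10^-3 eV)

From λ = h/√(2mKE), we solve for KE:

λ² = h²/(2mKE)
KE = h²/(2mλ²)
KE = (6.626 × 10^-34 J·s)² / (2 × 1.67 × 10^-27 kg × (7.66 × 10^-10 m)²)
KE = 2.24 × 10^-22 J
KE = 1.40 × 10^-3 eV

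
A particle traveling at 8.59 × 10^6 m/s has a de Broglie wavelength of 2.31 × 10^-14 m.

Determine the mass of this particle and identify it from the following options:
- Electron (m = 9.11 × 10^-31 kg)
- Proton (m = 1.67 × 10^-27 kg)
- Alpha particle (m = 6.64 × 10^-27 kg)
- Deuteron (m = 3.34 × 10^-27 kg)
The particle is a deuteron.

From λ = h/(mv), solve for mass:

m = h/(λv)
m = (6.626 × 10^-34 J·s) / (2.31 × 10^-14 m × 8.59 × 10^6 m/s)
m = 3.34 × 10^-27 kg

Comparing with the listed masses, this is closest to a deuteron.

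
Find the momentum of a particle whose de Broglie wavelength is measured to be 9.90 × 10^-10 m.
6.69 × 10^-25 kg·m/s

From the de Broglie relation λ = h/p, we solve for p:

p = h/λ
p = (6.626 × 10^-34 J·s) / (9.90 × 10^-10 m)
p = 6.69 × 10^-25 kg·m/s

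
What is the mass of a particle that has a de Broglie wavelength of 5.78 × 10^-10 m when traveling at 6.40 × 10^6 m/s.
1.79 × 10^-31 kg

From the de Broglie relation λ = h/(mv), we solve for m:

m = h/(λv)
m = (6.626 × 10^-34 J·s) / (5.78 × 10^-10 m × 6.40 × 10^6 m/s)
m = 1.79 × 10^-31 kg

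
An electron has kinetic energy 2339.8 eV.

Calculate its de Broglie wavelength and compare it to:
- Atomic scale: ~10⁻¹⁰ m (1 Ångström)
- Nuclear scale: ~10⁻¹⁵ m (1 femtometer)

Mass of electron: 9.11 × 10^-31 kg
λ = 2.54 × 10^-11 m, which is between nuclear and atomic scales.

Using λ = h/√(2mKE):

KE = 2339.8 eV = 3.749 × 10^-16 J

λ = h/√(2mKE)
λ = (6.626 × 10^-34 J·s) / √(2 × 9.11 × 10^-31 kg × 3.749 × 10^-16 J)
λ = 2.54 × 10^-11 m

Comparison:
- Atomic scale (10⁻¹⁰ m): λ is 0.25× this size
- Nuclear scale (10⁻¹⁵ m): λ is 2.5e+04× this size

The wavelength is between nuclear and atomic scales.

This wavelength is appropriate for probing atomic structure but too large for nuclear physics experiments.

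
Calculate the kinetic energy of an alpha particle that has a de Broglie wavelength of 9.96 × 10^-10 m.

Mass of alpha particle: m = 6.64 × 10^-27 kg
3.33 × 10^-23 J (or 2.08 × 10^-4 eV)

From λ = h/√(2mKE), we solve for KE:

λ² = h²/(2mKE)
KE = h²/(2mλ²)
KE = (6.626 × 10^-34 J·s)² / (2 × 6.64 × 10^-27 kg × (9.96 × 10^-10 m)²)
KE = 3.33 × 10^-23 J
KE = 2.08 × 10^-4 eV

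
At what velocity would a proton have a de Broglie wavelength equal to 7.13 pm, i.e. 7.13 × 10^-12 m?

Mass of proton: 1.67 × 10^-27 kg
5.56 × 10^4 m/s

From λ = h/(mv), solve for v:

v = h/(mλ)
v = (6.626 × 10^-34 J·s) / (1.67 × 10^-27 kg × 7.13 × 10^-12 m)
v = 5.56 × 10^4 m/s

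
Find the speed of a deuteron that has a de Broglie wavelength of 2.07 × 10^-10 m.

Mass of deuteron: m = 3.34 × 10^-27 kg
9.58 × 10^2 m/s

From the de Broglie relation λ = h/(mv), we solve for v:

v = h/(mλ)
v = (6.626 × 10^-34 J·s) / (3.34 × 10^-27 kg × 2.07 × 10^-10 m)
v = 9.58 × 10^2 m/s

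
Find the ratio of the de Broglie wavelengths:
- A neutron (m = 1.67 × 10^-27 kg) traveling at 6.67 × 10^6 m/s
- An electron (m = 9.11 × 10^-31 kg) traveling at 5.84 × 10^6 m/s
λ₁/λ₂ = 4.78 × 10^-4

Using λ = h/(mv):

λ₁ = h/(m₁v₁) = 5.95 × 10^-14 m
λ₂ = h/(m₂v₂) = 1.25 × 10^-10 m

Ratio λ₁/λ₂ = (m₂v₂)/(m₁v₁)
         = (9.11 × 10^-31 kg × 5.84 × 10^6 m/s) / (1.67 × 10^-27 kg × 6.67 × 10^6 m/s)
         = 4.78 × 10^-4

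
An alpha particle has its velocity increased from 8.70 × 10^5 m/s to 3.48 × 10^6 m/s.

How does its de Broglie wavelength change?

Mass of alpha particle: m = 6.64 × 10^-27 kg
The wavelength decreases by a factor of 4.

Using λ = h/(mv):

Initial wavelength: λ₁ = h/(mv₁) = 1.15 × 10^-13 m
Final wavelength: λ₂ = h/(mv₂) = 2.87 × 10^-14 m

Since λ ∝ 1/v, when velocity increases by a factor of 4, the wavelength decreases by a factor of 4.

λ₂/λ₁ = v₁/v₂ = 1/4

The wavelength decreases by a factor of 4.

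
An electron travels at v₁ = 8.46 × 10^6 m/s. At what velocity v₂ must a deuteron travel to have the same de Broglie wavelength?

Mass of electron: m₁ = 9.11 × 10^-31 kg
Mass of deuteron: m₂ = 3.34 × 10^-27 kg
v₂ = 2.31 × 10^3 m/s

For equal de Broglie wavelengths: λ₁ = λ₂

h/(m₁v₁) = h/(m₂v₂)
m₁v₁ = m₂v₂
v₂ = v₁ · (m₁/m₂)

v₂ = 8.46 × 10^6 m/s × (9.11 × 10^-31 kg / 3.34 × 10^-27 kg)
v₂ = 2.31 × 10^3 m/s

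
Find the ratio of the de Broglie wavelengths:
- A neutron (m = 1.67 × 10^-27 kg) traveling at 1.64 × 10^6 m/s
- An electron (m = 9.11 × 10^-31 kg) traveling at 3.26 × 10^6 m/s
λ₁/λ₂ = 1.08 × 10^-3

Using λ = h/(mv):

λ₁ = h/(m₁v₁) = 2.42 × 10^-13 m
λ₂ = h/(m₂v₂) = 2.23 × 10^-10 m

Ratio λ₁/λ₂ = (m₂v₂)/(m₁v₁)
         = (9.11 × 10^-31 kg × 3.26 × 10^6 m/s) / (1.67 × 10^-27 kg × 1.64 × 10^6 m/s)
         = 1.08 × 10^-3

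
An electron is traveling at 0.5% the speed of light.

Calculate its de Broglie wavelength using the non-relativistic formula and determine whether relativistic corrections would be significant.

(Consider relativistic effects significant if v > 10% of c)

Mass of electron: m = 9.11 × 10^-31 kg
No, relativistic corrections are not needed.

Using the non-relativistic de Broglie formula λ = h/(mv):

v = 0.5% × c = 1.499 × 10^6 m/s

λ = h/(mv)
λ = (6.626 × 10^-34 J·s) / (9.11 × 10^-31 kg × 1.499 × 10^6 m/s)
λ = 4.85 × 10^-10 m

Since v = 0.5% of c < 10% of c, relativistic corrections are NOT significant and this non-relativistic result is a good approximation.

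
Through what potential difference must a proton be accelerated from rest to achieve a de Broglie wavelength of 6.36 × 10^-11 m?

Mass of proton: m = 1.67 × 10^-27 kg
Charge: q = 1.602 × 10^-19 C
2.03 × 10^-1 V

From λ = h/√(2mqV), we solve for V:

λ² = h²/(2mqV)
V = h²/(2mqλ²)
V = (6.626 × 10^-34 J·s)² / (2 × 1.67 × 10^-27 kg × 1.602 × 10^-19 C × (6.36 × 10^-11 m)²)
V = 2.03 × 10^-1 V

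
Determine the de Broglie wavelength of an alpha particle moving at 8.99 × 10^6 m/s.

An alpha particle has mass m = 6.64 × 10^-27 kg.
1.11 × 10^-14 m

Using the de Broglie relation λ = h/(mv):

λ = h/(mv)
λ = (6.626 × 10^-34 J·s) / (6.64 × 10^-27 kg × 8.99 × 10^6 m/s)
λ = 1.11 × 10^-14 m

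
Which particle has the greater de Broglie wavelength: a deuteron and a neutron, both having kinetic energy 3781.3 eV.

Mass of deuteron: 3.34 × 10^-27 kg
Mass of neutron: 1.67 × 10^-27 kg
The neutron has the longer wavelength.

Using λ = h/√(2mKE):

For deuteron: λ₁ = h/√(2m₁KE) = 3.29 × 10^-13 m
For neutron: λ₂ = h/√(2m₂KE) = 4.66 × 10^-13 m

Since λ ∝ 1/√m at constant kinetic energy, the lighter particle has the longer wavelength.

The neutron has the longer de Broglie wavelength.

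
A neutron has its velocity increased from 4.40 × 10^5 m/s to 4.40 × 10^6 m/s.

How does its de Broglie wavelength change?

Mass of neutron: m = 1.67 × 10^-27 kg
The wavelength decreases by a factor of 10.

Using λ = h/(mv):

Initial wavelength: λ₁ = h/(mv₁) = 9.02 × 10^-13 m
Final wavelength: λ₂ = h/(mv₂) = 9.02 × 10^-14 m

Since λ ∝ 1/v, when velocity increases by a factor of 10, the wavelength decreases by a factor of 10.

λ₂/λ₁ = v₁/v₂ = 1/10

The wavelength decreases by a factor of 10.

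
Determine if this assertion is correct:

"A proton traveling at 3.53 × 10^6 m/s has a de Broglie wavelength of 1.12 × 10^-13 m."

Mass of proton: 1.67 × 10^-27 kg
True

The claim is correct.

Using λ = h/(mv):
λ = (6.626 × 10^-34 J·s) / (1.67 × 10^-27 kg × 3.53 × 10^6 m/s)
λ = 1.12 × 10^-13 m

This matches the claimed value.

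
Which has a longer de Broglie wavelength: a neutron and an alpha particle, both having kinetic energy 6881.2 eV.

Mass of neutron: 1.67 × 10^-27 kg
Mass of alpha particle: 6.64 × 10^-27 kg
The neutron has the longer wavelength.

Using λ = h/√(2mKE):

For neutron: λ₁ = h/√(2m₁KE) = 3.45 × 10^-13 m
For alpha particle: λ₂ = h/√(2m₂KE) = 1.73 × 10^-13 m

Since λ ∝ 1/√m at constant kinetic energy, the lighter particle has the longer wavelength.

The neutron has the longer de Broglie wavelength.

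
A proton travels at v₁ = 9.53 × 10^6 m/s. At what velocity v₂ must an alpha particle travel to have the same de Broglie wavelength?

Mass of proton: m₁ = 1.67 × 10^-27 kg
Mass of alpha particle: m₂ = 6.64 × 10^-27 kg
v₂ = 2.40 × 10^6 m/s

For equal de Broglie wavelengths: λ₁ = λ₂

h/(m₁v₁) = h/(m₂v₂)
m₁v₁ = m₂v₂
v₂ = v₁ · (m₁/m₂)

v₂ = 9.53 × 10^6 m/s × (1.67 × 10^-27 kg / 6.64 × 10^-27 kg)
v₂ = 2.40 × 10^6 m/s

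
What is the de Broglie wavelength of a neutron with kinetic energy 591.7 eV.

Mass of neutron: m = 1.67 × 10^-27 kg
1.18 × 10^-12 m

Using λ = h/√(2mKE):

First convert KE to Joules: KE = 591.7 eV = 9.480 × 10^-17 J

λ = h/√(2mKE)
λ = (6.626 × 10^-34 J·s) / √(2 × 1.67 × 10^-27 kg × 9.480 × 10^-17 J)
λ = 1.18 × 10^-12 m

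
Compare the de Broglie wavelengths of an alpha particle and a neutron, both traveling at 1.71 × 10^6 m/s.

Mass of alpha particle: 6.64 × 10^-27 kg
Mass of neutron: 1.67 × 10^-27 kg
The neutron has the longer wavelength.

Using λ = h/(mv), since both particles have the same velocity, the wavelength depends only on mass.

For alpha particle: λ₁ = h/(m₁v) = 5.84 × 10^-14 m
For neutron: λ₂ = h/(m₂v) = 2.32 × 10^-13 m

Since λ ∝ 1/m at constant velocity, the lighter particle has the longer wavelength.

The neutron has the longer de Broglie wavelength.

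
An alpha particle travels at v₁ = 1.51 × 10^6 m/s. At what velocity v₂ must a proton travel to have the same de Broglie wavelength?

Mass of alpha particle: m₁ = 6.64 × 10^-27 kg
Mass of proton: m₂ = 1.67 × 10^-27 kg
v₂ = 6.00 × 10^6 m/s

For equal de Broglie wavelengths: λ₁ = λ₂

h/(m₁v₁) = h/(m₂v₂)
m₁v₁ = m₂v₂
v₂ = v₁ · (m₁/m₂)

v₂ = 1.51 × 10^6 m/s × (6.64 × 10^-27 kg / 1.67 × 10^-27 kg)
v₂ = 6.00 × 10^6 m/s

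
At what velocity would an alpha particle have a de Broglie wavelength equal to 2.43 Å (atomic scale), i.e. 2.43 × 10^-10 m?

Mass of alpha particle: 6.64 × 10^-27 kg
4.11 × 10^2 m/s

From λ = h/(mv), solve for v:

v = h/(mλ)
v = (6.626 × 10^-34 J·s) / (6.64 × 10^-27 kg × 2.43 × 10^-10 m)
v = 4.11 × 10^2 m/s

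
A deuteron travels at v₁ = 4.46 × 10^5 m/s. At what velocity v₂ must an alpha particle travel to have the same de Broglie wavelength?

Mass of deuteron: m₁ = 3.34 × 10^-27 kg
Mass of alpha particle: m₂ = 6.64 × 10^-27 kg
v₂ = 2.24 × 10^5 m/s

For equal de Broglie wavelengths: λ₁ = λ₂

h/(m₁v₁) = h/(m₂v₂)
m₁v₁ = m₂v₂
v₂ = v₁ · (m₁/m₂)

v₂ = 4.46 × 10^5 m/s × (3.34 × 10^-27 kg / 6.64 × 10^-27 kg)
v₂ = 2.24 × 10^5 m/s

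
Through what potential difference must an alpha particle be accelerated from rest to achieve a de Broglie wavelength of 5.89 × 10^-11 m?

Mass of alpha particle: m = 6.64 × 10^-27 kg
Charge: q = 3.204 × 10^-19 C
2.97 × 10^-2 V

From λ = h/√(2mqV), we solve for V:

λ² = h²/(2mqV)
V = h²/(2mqλ²)
V = (6.626 × 10^-34 J·s)² / (2 × 6.64 × 10^-27 kg × 3.204 × 10^-19 C × (5.89 × 10^-11 m)²)
V = 2.97 × 10^-2 V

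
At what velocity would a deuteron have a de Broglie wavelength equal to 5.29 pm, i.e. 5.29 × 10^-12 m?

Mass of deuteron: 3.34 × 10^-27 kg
3.75 × 10^4 m/s

From λ = h/(mv), solve for v:

v = h/(mλ)
v = (6.626 × 10^-34 J·s) / (3.34 × 10^-27 kg × 5.29 × 10^-12 m)
v = 3.75 × 10^4 m/s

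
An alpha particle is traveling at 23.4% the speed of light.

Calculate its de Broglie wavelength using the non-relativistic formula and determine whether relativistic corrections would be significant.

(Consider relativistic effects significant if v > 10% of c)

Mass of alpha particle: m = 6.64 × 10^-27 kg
Yes, relativistic corrections are needed.

Using the non-relativistic de Broglie formula λ = h/(mv):

v = 23.4% × c = 7.015 × 10^7 m/s

λ = h/(mv)
λ = (6.626 × 10^-34 J·s) / (6.64 × 10^-27 kg × 7.015 × 10^7 m/s)
λ = 1.42 × 10^-15 m

Since v = 23.4% of c > 10% of c, relativistic corrections ARE significant and the actual wavelength would differ from this non-relativistic estimate.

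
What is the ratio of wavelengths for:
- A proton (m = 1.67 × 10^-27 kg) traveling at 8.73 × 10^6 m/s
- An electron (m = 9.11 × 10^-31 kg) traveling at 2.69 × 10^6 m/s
λ₁/λ₂ = 1.68 × 10^-4

Using λ = h/(mv):

λ₁ = h/(m₁v₁) = 4.54 × 10^-14 m
λ₂ = h/(m₂v₂) = 2.70 × 10^-10 m

Ratio λ₁/λ₂ = (m₂v₂)/(m₁v₁)
         = (9.11 × 10^-31 kg × 2.69 × 10^6 m/s) / (1.67 × 10^-27 kg × 8.73 × 10^6 m/s)
         = 1.68 × 10^-4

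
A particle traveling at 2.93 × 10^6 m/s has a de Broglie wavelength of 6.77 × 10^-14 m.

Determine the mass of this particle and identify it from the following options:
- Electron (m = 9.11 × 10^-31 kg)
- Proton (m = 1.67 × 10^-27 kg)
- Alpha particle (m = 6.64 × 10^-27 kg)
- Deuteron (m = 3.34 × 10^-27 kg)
The particle is a deuteron.

From λ = h/(mv), solve for mass:

m = h/(λv)
m = (6.626 × 10^-34 J·s) / (6.77 × 10^-14 m × 2.93 × 10^6 m/s)
m = 3.34 × 10^-27 kg

Comparing with the listed masses, this is closest to a deuteron.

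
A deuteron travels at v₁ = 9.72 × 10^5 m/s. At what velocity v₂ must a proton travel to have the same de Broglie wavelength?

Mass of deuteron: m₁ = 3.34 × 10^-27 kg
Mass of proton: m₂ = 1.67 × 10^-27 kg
v₂ = 1.94 × 10^6 m/s

For equal de Broglie wavelengths: λ₁ = λ₂

h/(m₁v₁) = h/(m₂v₂)
m₁v₁ = m₂v₂
v₂ = v₁ · (m₁/m₂)

v₂ = 9.72 × 10^5 m/s × (3.34 × 10^-27 kg / 1.67 × 10^-27 kg)
v₂ = 1.94 × 10^6 m/s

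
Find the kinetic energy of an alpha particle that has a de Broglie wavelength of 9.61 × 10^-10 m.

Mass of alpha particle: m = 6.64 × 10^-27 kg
3.58 × 10^-23 J (or 2.23 × 10^-4 eV)

From λ = h/√(2mKE), we solve for KE:

λ² = h²/(2mKE)
KE = h²/(2mλ²)
KE = (6.626 × 10^-34 J·s)² / (2 × 6.64 × 10^-27 kg × (9.61 × 10^-10 m)²)
KE = 3.58 × 10^-23 J
KE = 2.23 × 10^-4 eV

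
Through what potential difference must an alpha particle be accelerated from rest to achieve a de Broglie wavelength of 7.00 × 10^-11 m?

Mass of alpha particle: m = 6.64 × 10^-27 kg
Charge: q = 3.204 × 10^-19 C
2.11 × 10^-2 V

From λ = h/√(2mqV), we solve for V:

λ² = h²/(2mqV)
V = h²/(2mqλ²)
V = (6.626 × 10^-34 J·s)² / (2 × 6.64 × 10^-27 kg × 3.204 × 10^-19 C × (7.00 × 10^-11 m)²)
V = 2.11 × 10^-2 V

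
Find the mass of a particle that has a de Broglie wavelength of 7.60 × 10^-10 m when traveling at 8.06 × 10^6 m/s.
1.08 × 10^-31 kg

From the de Broglie relation λ = h/(mv), we solve for m:

m = h/(λv)
m = (6.626 × 10^-34 J·s) / (7.60 × 10^-10 m × 8.06 × 10^6 m/s)
m = 1.08 × 10^-31 kg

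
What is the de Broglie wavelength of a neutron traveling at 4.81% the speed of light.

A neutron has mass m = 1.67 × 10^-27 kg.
2.75 × 10^-14 m

Using the de Broglie relation λ = h/(mv):

v = 4.81% × c = 1.442 × 10^7 m/s

λ = h/(mv)
λ = (6.626 × 10^-34 J·s) / (1.67 × 10^-27 kg × 1.442 × 10^7 m/s)
λ = 2.75 × 10^-14 m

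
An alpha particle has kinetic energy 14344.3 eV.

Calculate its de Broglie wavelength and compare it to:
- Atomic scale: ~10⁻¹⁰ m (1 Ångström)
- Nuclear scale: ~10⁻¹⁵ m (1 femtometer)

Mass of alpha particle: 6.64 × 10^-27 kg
λ = 1.20 × 10^-13 m, which is between nuclear and atomic scales.

Using λ = h/√(2mKE):

KE = 14344.3 eV = 2.298 × 10^-15 J

λ = h/√(2mKE)
λ = (6.626 × 10^-34 J·s) / √(2 × 6.64 × 10^-27 kg × 2.298 × 10^-15 J)
λ = 1.20 × 10^-13 m

Comparison:
- Atomic scale (10⁻¹⁰ m): λ is 0.0012× this size
- Nuclear scale (10⁻¹⁵ m): λ is 1.2e+02× this size

The wavelength is between nuclear and atomic scales.

This wavelength is appropriate for probing atomic structure but too large for nuclear physics experiments.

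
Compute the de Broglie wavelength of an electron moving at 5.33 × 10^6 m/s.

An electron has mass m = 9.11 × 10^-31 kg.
1.36 × 10^-10 m

Using the de Broglie relation λ = h/(mv):

λ = h/(mv)
λ = (6.626 × 10^-34 J·s) / (9.11 × 10^-31 kg × 5.33 × 10^6 m/s)
λ = 1.36 × 10^-10 m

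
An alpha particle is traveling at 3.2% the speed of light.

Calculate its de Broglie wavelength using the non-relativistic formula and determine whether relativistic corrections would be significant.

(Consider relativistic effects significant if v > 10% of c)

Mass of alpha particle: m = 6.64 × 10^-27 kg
No, relativistic corrections are not needed.

Using the non-relativistic de Broglie formula λ = h/(mv):

v = 3.2% × c = 9.593 × 10^6 m/s

λ = h/(mv)
λ = (6.626 × 10^-34 J·s) / (6.64 × 10^-27 kg × 9.593 × 10^6 m/s)
λ = 1.04 × 10^-14 m

Since v = 3.2% of c < 10% of c, relativistic corrections are NOT significant and this non-relativistic result is a good approximation.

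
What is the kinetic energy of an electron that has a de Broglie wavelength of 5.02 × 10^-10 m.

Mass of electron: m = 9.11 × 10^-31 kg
9.56 × 10^-19 J (or 5.97 eV)

From λ = h/√(2mKE), we solve for KE:

λ² = h²/(2mKE)
KE = h²/(2mλ²)
KE = (6.626 × 10^-34 J·s)² / (2 × 9.11 × 10^-31 kg × (5.02 × 10^-10 m)²)
KE = 9.56 × 10^-19 J
KE = 5.97 eV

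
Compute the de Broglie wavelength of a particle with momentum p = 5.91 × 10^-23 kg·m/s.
1.12 × 10^-11 m

Using the de Broglie relation λ = h/p:

λ = h/p
λ = (6.626 × 10^-34 J·s) / (5.91 × 10^-23 kg·m/s)
λ = 1.12 × 10^-11 m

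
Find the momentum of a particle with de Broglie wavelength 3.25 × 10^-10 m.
2.04 × 10^-24 kg·m/s

From the de Broglie relation λ = h/p, we solve for p:

p = h/λ
p = (6.626 × 10^-34 J·s) / (3.25 × 10^-10 m)
p = 2.04 × 10^-24 kg·m/s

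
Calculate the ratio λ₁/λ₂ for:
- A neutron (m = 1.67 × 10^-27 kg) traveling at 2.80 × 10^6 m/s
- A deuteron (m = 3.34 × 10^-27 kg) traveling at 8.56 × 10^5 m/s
λ₁/λ₂ = 0.611

Using λ = h/(mv):

λ₁ = h/(m₁v₁) = 1.42 × 10^-13 m
λ₂ = h/(m₂v₂) = 2.32 × 10^-13 m

Ratio λ₁/λ₂ = (m₂v₂)/(m₁v₁)
         = (3.34 × 10^-27 kg × 8.56 × 10^5 m/s) / (1.67 × 10^-27 kg × 2.80 × 10^6 m/s)
         = 0.611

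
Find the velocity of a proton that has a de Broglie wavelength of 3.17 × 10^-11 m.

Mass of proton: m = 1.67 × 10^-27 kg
1.25 × 10^4 m/s

From the de Broglie relation λ = h/(mv), we solve for v:

v = h/(mλ)
v = (6.626 × 10^-34 J·s) / (1.67 × 10^-27 kg × 3.17 × 10^-11 m)
v = 1.25 × 10^4 m/s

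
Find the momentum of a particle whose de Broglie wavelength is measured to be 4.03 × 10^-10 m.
1.64 × 10^-24 kg·m/s

From the de Broglie relation λ = h/p, we solve for p:

p = h/λ
p = (6.626 × 10^-34 J·s) / (4.03 × 10^-10 m)
p = 1.64 × 10^-24 kg·m/s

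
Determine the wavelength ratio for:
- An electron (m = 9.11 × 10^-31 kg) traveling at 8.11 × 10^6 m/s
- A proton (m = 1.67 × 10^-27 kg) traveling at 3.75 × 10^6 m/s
λ₁/λ₂ = 848

Using λ = h/(mv):

λ₁ = h/(m₁v₁) = 8.97 × 10^-11 m
λ₂ = h/(m₂v₂) = 1.06 × 10^-13 m

Ratio λ₁/λ₂ = (m₂v₂)/(m₁v₁)
         = (1.67 × 10^-27 kg × 3.75 × 10^6 m/s) / (9.11 × 10^-31 kg × 8.11 × 10^6 m/s)
         = 848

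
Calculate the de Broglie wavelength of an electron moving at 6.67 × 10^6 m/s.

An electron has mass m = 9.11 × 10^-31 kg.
1.09 × 10^-10 m

Using the de Broglie relation λ = h/(mv):

λ = h/(mv)
λ = (6.626 × 10^-34 J·s) / (9.11 × 10^-31 kg × 6.67 × 10^6 m/s)
λ = 1.09 × 10^-10 m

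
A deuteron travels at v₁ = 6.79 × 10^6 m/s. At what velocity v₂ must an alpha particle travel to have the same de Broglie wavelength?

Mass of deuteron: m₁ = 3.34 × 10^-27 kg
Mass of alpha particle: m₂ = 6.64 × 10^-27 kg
v₂ = 3.42 × 10^6 m/s

For equal de Broglie wavelengths: λ₁ = λ₂

h/(m₁v₁) = h/(m₂v₂)
m₁v₁ = m₂v₂
v₂ = v₁ · (m₁/m₂)

v₂ = 6.79 × 10^6 m/s × (3.34 × 10^-27 kg / 6.64 × 10^-27 kg)
v₂ = 3.42 × 10^6 m/s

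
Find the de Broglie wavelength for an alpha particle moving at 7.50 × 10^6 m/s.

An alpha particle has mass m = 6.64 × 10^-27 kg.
1.33 × 10^-14 m

Using the de Broglie relation λ = h/(mv):

λ = h/(mv)
λ = (6.626 × 10^-34 J·s) / (6.64 × 10^-27 kg × 7.50 × 10^6 m/s)
λ = 1.33 × 10^-14 m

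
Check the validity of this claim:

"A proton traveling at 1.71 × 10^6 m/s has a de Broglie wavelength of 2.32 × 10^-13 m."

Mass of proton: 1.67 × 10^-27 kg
True

The claim is correct.

Using λ = h/(mv):
λ = (6.626 × 10^-34 J·s) / (1.67 × 10^-27 kg × 1.71 × 10^6 m/s)
λ = 2.32 × 10^-13 m

This matches the claimed value.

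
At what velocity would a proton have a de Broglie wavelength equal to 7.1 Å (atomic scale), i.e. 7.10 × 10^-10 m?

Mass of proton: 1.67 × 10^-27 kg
5.59 × 10^2 m/s

From λ = h/(mv), solve for v:

v = h/(mλ)
v = (6.626 × 10^-34 J·s) / (1.67 × 10^-27 kg × 7.10 × 10^-10 m)
v = 5.59 × 10^2 m/s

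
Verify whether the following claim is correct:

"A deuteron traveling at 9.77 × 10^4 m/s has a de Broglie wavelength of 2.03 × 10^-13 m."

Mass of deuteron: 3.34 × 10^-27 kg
False

The claim is incorrect.

Using λ = h/(mv):
λ = (6.626 × 10^-34 J·s) / (3.34 × 10^-27 kg × 9.77 × 10^4 m/s)
λ = 2.03 × 10^-12 m

The actual wavelength differs from the claimed 2.03 × 10^-13 m.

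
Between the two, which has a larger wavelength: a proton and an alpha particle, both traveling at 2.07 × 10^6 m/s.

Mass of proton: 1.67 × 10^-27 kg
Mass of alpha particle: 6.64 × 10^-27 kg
The proton has the longer wavelength.

Using λ = h/(mv), since both particles have the same velocity, the wavelength depends only on mass.

For proton: λ₁ = h/(m₁v) = 1.92 × 10^-13 m
For alpha particle: λ₂ = h/(m₂v) = 4.82 × 10^-14 m

Since λ ∝ 1/m at constant velocity, the lighter particle has the longer wavelength.

The proton has the longer de Broglie wavelength.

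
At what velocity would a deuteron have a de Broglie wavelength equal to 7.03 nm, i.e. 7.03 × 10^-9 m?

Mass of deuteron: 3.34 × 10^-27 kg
2.82 × 10^1 m/s

From λ = h/(mv), solve for v:

v = h/(mλ)
v = (6.626 × 10^-34 J·s) / (3.34 × 10^-27 kg × 7.03 × 10^-9 m)
v = 2.82 × 10^1 m/s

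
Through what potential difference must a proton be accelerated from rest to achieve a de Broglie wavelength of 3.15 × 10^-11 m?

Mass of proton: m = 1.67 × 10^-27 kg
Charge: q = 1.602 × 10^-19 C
8.27 × 10^-1 V

From λ = h/√(2mqV), we solve for V:

λ² = h²/(2mqV)
V = h²/(2mqλ²)
V = (6.626 × 10^-34 J·s)² / (2 × 1.67 × 10^-27 kg × 1.602 × 10^-19 C × (3.15 × 10^-11 m)²)
V = 8.27 × 10^-1 V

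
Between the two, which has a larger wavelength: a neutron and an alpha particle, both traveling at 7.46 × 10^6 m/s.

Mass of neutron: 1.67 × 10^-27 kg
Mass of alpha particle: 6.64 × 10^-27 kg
The neutron has the longer wavelength.

Using λ = h/(mv), since both particles have the same velocity, the wavelength depends only on mass.

For neutron: λ₁ = h/(m₁v) = 5.32 × 10^-14 m
For alpha particle: λ₂ = h/(m₂v) = 1.34 × 10^-14 m

Since λ ∝ 1/m at constant velocity, the lighter particle has the longer wavelength.

The neutron has the longer de Broglie wavelength.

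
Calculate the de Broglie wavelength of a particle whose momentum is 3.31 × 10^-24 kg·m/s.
2.00 × 10^-10 m

Using the de Broglie relation λ = h/p:

λ = h/p
λ = (6.626 × 10^-34 J·s) / (3.31 × 10^-24 kg·m/s)
λ = 2.00 × 10^-10 m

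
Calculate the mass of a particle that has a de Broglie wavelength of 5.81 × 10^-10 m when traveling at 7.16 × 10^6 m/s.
1.59 × 10^-31 kg

From the de Broglie relation λ = h/(mv), we solve for m:

m = h/(λv)
m = (6.626 × 10^-34 J·s) / (5.81 × 10^-10 m × 7.16 × 10^6 m/s)
m = 1.59 × 10^-31 kg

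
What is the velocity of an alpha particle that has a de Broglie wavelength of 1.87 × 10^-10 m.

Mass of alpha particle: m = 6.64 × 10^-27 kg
5.34 × 10^2 m/s

From the de Broglie relation λ = h/(mv), we solve for v:

v = h/(mλ)
v = (6.626 × 10^-34 J·s) / (6.64 × 10^-27 kg × 1.87 × 10^-10 m)
v = 5.34 × 10^2 m/s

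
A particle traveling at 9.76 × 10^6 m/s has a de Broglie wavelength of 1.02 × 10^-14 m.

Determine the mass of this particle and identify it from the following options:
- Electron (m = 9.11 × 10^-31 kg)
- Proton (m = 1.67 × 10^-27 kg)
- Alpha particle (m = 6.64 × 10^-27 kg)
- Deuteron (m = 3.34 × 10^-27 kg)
The particle is an alpha particle.

From λ = h/(mv), solve for mass:

m = h/(λv)
m = (6.626 × 10^-34 J·s) / (1.02 × 10^-14 m × 9.76 × 10^6 m/s)
m = 6.66 × 10^-27 kg

Comparing with the listed masses, this is closest to an alpha particle.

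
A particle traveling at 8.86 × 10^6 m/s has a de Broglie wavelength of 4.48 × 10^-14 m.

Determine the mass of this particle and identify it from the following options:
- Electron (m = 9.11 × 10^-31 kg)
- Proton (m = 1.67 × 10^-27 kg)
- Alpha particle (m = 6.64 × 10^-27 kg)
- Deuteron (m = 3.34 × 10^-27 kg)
The particle is a proton.

From λ = h/(mv), solve for mass:

m = h/(λv)
m = (6.626 × 10^-34 J·s) / (4.48 × 10^-14 m × 8.86 × 10^6 m/s)
m = 1.67 × 10^-27 kg

Comparing with the listed masses, this is closest to a proton.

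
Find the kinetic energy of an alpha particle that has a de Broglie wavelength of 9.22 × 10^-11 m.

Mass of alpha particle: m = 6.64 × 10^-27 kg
3.89 × 10^-21 J (or 0.0243 eV)

From λ = h/√(2mKE), we solve for KE:

λ² = h²/(2mKE)
KE = h²/(2mλ²)
KE = (6.626 × 10^-34 J·s)² / (2 × 6.64 × 10^-27 kg × (9.22 × 10^-11 m)²)
KE = 3.89 × 10^-21 J
KE = 0.0243 eV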